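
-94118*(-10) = 941180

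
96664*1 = 96664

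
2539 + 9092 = 11631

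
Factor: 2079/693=3^1=3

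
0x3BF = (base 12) 67B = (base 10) 959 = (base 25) 1D9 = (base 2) 1110111111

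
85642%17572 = 15354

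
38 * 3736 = 141968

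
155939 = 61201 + 94738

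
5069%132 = 53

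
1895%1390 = 505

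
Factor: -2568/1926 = -1*2^2*3^(-1) = -4/3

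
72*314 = 22608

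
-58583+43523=-15060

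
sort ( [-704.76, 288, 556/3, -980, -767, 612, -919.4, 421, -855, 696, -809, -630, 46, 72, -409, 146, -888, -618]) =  [-980, -919.4, -888, -855, -809, -767, -704.76, -630, -618, -409, 46, 72, 146, 556/3, 288, 421, 612, 696]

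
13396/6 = 6698/3 ≈ 2232.67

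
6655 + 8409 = 15064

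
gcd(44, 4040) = 4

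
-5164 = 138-5302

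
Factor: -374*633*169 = -1*2^1*3^1*11^1*13^2*17^1*211^1 = -40009398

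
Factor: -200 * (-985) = 2^3 * 5^3 * 197^1 = 197000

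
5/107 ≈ 0.0467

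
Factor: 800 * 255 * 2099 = 2^5 * 3^1 * 5^3 * 17^1 * 2099^1 = 428196000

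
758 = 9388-8630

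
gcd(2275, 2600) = 325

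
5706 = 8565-2859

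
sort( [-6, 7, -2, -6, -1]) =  [-6, -6, -2, -1, 7]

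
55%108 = 55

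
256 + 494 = 750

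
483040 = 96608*5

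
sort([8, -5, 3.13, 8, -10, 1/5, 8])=[-10, -5, 1/5, 3.13, 8, 8, 8]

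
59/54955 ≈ 0.00107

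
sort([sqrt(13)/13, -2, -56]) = [-56, -2, sqrt(13)/13]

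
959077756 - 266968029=692109727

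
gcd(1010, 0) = 1010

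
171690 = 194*885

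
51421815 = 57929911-6508096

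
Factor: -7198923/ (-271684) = 2^ (-2)*3^1*7^ (-1)*31^ (-1)*313^ (-1)*2399641^1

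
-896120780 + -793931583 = -1690052363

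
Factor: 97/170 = 2^(-1) * 5^(-1) * 17^(-1) * 97^1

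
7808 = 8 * 976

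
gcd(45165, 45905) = 5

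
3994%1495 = 1004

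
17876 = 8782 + 9094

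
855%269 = 48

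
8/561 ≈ 0.0143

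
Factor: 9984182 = 2^1*13^2*109^1*271^1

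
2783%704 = 671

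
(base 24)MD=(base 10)541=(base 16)21D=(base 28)J9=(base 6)2301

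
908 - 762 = 146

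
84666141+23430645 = 108096786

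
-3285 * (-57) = 187245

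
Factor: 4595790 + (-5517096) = -1*2^1*3^1*97^1*1583^1 = -921306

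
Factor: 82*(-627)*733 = -1*2^1*3^1*11^1*19^1*41^1*733^1 = -37686462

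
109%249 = 109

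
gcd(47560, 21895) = 145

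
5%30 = 5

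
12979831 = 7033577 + 5946254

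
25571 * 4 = 102284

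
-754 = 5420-6174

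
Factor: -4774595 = -1 * 5^1 * 7^1 * 136417^1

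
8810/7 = 1258 + 4/7 ≈ 1258.57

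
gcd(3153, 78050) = 1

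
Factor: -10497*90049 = -1*3^1*17^1*3499^1*5297^1 = -945244353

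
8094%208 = 190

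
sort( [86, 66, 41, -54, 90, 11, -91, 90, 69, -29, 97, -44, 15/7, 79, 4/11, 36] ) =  [-91, -54, -44, -29, 4/11, 15/7, 11, 36, 41, 66, 69, 79, 86, 90, 90, 97] 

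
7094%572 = 230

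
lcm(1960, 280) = 1960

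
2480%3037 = 2480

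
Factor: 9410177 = 7^1 * 1344311^1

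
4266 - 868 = 3398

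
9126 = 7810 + 1316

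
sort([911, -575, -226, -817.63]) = [-817.63, -575, -226, 911]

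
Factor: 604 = 2^2*151^1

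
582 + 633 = 1215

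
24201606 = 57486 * 421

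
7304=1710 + 5594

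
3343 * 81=270783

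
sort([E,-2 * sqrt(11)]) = [-2 * sqrt(11),E]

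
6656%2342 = 1972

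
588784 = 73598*8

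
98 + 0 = 98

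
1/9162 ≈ 0.000109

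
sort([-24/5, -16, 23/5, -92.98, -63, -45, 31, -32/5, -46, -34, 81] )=[-92.98, -63, -46, -45, -34, -16, -32/5, -24/5, 23/5, 31, 81] 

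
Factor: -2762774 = -1 * 2^1 * 7^1 * 197341^1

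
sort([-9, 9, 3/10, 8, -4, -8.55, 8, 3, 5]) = [-9, -8.55, -4, 3/10, 3, 5, 8, 8, 9]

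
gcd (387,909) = 9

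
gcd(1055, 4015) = 5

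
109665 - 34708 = 74957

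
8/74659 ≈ 0.000107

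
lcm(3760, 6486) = 259440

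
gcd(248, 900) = 4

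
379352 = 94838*4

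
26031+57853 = 83884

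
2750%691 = 677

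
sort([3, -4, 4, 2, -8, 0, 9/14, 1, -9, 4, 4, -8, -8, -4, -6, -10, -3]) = [-10, -9, -8, -8, -8, -6, -4, -4, -3, 0, 9/14, 1, 2, 3, 4, 4, 4]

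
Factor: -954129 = -1*3^1*11^1*29^1*997^1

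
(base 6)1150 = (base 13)189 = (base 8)432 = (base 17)ga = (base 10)282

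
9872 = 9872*1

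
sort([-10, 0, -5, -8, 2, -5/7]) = [-10, -8, -5, -5/7, 0, 2]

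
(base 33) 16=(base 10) 39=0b100111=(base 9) 43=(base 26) 1d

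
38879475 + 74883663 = 113763138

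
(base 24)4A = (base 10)106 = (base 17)64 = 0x6A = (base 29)3J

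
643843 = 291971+351872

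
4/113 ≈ 0.0354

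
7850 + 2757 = 10607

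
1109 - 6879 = -5770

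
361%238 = 123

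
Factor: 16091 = 16091^1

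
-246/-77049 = 82/25683 ≈ 0.00319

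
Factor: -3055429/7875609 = -1*3^(-1)*7^(-1)*13^1*61^1*3853^1*375029^(-1)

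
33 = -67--100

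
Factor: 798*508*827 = 2^3*3^1*7^1*19^1*127^1*827^1 = 335252568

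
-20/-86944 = 5/21736 ≈ 0.000230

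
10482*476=4989432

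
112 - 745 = -633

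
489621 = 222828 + 266793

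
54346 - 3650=50696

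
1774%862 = 50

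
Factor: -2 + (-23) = -1 * 5^2 = -25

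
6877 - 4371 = 2506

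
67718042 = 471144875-403426833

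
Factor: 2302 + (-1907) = 5^1*79^1 = 395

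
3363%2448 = 915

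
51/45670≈0.00112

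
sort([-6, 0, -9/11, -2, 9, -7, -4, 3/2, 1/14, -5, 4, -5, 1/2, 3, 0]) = [-7, -6, -5, -5, -4, -2, -9/11, 0, 0, 1/14, 1/2, 3/2, 3, 4, 9]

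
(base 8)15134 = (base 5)203443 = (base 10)6748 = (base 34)5sg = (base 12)3aa4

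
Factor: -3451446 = -1 * 2^1 * 3^2 * 191747^1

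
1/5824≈0.000172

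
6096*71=432816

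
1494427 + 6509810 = 8004237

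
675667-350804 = 324863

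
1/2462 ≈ 0.000406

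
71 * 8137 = 577727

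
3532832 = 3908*904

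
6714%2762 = 1190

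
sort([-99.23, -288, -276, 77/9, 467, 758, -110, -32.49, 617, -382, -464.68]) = [-464.68, -382, -288, -276, -110, -99.23, -32.49, 77/9, 467, 617, 758]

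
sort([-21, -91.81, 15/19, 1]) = [-91.81, -21, 15/19, 1]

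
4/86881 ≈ 0.0000460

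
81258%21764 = 15966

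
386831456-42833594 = 343997862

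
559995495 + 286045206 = 846040701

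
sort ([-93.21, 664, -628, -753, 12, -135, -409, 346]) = [-753, -628, -409, -135, -93.21, 12, 346, 664]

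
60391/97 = 622 + 57/97 ≈ 622.59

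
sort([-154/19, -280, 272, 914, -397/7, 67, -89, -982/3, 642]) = [-982/3, -280, -89, -397/7, -154/19, 67, 272, 642, 914]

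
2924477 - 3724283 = -799806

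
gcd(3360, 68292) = 84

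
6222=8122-1900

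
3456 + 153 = 3609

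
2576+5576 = 8152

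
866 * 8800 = 7620800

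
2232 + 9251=11483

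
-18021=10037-28058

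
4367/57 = 76 + 35/57 ≈ 76.61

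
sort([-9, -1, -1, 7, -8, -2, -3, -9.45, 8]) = [-9.45, -9, -8, -3, -2, -1, -1, 7, 8]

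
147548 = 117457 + 30091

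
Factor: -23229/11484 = -1*2^(-2)*11^(-1)*89^1 = -89/44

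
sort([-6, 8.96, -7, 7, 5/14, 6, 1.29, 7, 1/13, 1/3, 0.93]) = [-7, -6, 1/13, 1/3, 5/14, 0.93, 1.29, 6, 7, 7, 8.96]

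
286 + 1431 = 1717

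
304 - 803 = -499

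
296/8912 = 37/1114 ≈ 0.0332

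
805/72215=161/14443 ≈ 0.0111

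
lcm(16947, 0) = 0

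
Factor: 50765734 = 2^1 * 47^1 * 540061^1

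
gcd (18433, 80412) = 1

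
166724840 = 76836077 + 89888763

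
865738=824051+41687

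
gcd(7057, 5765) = 1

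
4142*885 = 3665670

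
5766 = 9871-4105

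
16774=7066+9708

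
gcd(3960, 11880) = 3960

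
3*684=2052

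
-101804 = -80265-21539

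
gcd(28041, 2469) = 3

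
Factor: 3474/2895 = 2^1*3^1*5^(-1) = 6/5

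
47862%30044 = 17818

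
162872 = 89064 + 73808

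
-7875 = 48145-56020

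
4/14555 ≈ 0.000275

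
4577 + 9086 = 13663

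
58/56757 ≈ 0.00102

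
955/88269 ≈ 0.0108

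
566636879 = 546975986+19660893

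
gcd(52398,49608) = 18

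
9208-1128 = 8080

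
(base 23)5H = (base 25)57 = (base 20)6C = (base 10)132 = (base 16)84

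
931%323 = 285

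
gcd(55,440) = 55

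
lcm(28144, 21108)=84432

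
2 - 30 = -28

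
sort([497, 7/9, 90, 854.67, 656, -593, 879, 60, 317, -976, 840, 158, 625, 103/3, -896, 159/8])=[-976, -896, -593, 7/9, 159/8, 103/3, 60, 90, 158, 317, 497, 625, 656, 840, 854.67, 879]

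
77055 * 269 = 20727795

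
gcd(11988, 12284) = 148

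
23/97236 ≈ 0.000237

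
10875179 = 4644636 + 6230543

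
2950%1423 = 104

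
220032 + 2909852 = 3129884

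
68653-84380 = -15727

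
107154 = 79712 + 27442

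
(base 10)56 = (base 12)48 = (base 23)2a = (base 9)62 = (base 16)38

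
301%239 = 62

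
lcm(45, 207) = 1035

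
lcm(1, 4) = 4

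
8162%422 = 144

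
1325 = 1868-543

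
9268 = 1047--8221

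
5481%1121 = 997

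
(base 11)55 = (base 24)2c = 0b111100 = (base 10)60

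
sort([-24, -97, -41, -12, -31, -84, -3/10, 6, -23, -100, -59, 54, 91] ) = [-100, -97, -84, -59, -41, -31, -24, -23, -12, -3/10, 6, 54, 91] 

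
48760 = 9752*5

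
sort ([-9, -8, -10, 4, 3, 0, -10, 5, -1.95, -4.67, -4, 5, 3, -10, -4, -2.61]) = [-10, -10, -10, -9, -8, -4.67, -4, -4, -2.61, -1.95, 0, 3, 3, 4, 5, 5]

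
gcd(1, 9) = 1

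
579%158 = 105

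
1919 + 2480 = 4399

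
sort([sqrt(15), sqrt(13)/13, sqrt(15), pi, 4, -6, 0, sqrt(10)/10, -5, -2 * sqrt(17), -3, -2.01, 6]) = [-2 * sqrt(17), -6, -5, -3, -2.01, 0, sqrt(13)/13, sqrt(10)/10, pi, sqrt(15), sqrt(15), 4, 6]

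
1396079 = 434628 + 961451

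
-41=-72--31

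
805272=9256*87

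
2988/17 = 175 + 13/17 ≈ 175.76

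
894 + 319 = 1213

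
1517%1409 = 108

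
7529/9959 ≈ 0.756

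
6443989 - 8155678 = -1711689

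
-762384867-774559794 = -1536944661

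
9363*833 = 7799379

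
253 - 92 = 161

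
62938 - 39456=23482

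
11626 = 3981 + 7645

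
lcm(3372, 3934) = 23604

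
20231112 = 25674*788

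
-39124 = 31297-70421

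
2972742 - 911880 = 2060862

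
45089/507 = 88 + 473/507 ≈ 88.93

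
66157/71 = 931+56/71 ≈ 931.79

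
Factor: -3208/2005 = -1*2^3*5^(-1) = -8/5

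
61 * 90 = 5490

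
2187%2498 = 2187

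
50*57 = 2850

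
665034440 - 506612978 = 158421462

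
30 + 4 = 34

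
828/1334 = 18/29 ≈ 0.621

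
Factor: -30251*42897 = -1*3^1*13^2*79^1*179^1*181^1 = -1297677147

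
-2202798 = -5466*403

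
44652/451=99 + 3/451 ≈ 99.01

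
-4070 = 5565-9635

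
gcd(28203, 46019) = 17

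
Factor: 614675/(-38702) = -1 * 2^(-1) * 5^2 * 23^1 * 37^(-1) * 523^(-1) * 1069^1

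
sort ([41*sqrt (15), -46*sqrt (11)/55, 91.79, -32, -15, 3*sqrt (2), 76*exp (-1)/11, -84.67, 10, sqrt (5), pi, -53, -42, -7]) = [-84.67, -53, -42, -32, -15, -7, -46*sqrt (11)/55, sqrt (5), 76*exp (-1)/11, pi, 3*sqrt (2), 10, 91.79, 41*sqrt (15)]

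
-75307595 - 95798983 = -171106578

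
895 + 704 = 1599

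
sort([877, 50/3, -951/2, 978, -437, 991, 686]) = [-951/2, -437, 50/3, 686, 877, 978, 991]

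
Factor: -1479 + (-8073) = -1 * 2^4 * 3^1 * 199^1 = -9552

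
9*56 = 504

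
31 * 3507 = 108717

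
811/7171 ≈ 0.113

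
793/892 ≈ 0.889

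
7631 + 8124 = 15755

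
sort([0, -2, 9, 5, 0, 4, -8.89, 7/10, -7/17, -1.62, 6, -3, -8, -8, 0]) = [-8.89, -8, -8, -3, -2, -1.62, -7/17, 0, 0, 0, 7/10, 4, 5, 6, 9]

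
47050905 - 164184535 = -117133630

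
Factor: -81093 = -1*3^1*27031^1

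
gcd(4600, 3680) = 920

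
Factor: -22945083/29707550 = -1*2^(-1)*3^1*5^(-2)*7^2*156089^1*594151^(-1) 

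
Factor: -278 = -1 * 2^1 * 139^1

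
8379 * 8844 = 74103876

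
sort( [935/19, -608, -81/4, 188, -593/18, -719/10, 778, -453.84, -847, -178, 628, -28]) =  [-847, -608, -453.84, -178, -719/10, -593/18, -28, -81/4, 935/19, 188, 628, 778]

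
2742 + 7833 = 10575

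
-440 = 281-721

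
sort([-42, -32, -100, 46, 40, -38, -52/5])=[-100, -42, -38, -32, -52/5, 40, 46]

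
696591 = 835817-139226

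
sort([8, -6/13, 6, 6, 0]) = [-6/13, 0, 6, 6, 8]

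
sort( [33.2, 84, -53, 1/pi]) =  [-53, 1/pi, 33.2, 84]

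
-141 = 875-1016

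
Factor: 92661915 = 3^1*5^1*6177461^1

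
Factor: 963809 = 7^1*11^1*12517^1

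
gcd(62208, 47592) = 72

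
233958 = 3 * 77986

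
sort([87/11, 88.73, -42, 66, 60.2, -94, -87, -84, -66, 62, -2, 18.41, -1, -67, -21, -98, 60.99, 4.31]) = [-98, -94, -87, -84, -67, -66, -42, -21, -2, -1, 4.31, 87/11, 18.41, 60.2, 60.99, 62, 66, 88.73]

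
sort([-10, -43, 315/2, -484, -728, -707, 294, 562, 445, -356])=[-728, -707, -484, -356, -43, -10, 315/2, 294, 445, 562]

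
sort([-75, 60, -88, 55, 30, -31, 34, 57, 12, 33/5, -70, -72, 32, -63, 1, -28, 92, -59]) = [-88, -75, -72, -70, -63, -59, -31, -28, 1, 33/5, 12, 30, 32, 34, 55, 57, 60, 92]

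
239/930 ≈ 0.257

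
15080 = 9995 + 5085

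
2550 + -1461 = 1089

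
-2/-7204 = 1/3602 ≈ 0.000278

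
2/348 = 1/174 ≈ 0.00575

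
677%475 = 202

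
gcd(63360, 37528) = 8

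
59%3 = 2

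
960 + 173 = 1133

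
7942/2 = 3971 = 3971.00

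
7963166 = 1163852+6799314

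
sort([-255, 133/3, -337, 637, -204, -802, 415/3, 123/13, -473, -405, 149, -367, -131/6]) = [-802, -473, -405, -367, -337, -255, -204, -131/6, 123/13, 133/3, 415/3, 149, 637]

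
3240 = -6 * (-540) 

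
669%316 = 37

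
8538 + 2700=11238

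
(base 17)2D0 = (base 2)1100011111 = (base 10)799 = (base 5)11144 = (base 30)QJ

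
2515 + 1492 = 4007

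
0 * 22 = 0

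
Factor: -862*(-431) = 2^1*431^2 = 371522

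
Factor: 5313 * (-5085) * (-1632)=2^5 * 3^4 * 5^1 * 7^1 * 11^1 * 17^1 * 23^1 * 113^1=44091099360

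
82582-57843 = 24739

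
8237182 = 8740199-503017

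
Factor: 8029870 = 2^1*5^1*802987^1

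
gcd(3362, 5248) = 82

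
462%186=90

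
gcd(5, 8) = 1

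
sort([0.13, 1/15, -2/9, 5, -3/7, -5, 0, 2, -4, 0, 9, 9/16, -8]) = [-8, -5, -4, -3/7, -2/9, 0, 0, 1/15, 0.13, 9/16, 2, 5, 9]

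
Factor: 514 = 2^1*257^1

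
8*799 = 6392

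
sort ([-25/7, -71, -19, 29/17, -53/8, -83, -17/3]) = [-83, -71, -19, -53/8, -17/3, -25/7, 29/17]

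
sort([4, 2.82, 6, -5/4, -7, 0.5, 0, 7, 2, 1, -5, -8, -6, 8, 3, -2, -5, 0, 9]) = [-8, -7, -6, -5, -5, -2, -5/4, 0, 0, 0.5, 1, 2, 2.82, 3, 4, 6, 7, 8, 9]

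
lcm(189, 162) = 1134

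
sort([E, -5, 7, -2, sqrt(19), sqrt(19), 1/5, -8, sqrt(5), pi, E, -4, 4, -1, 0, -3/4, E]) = [-8, -5, -4, -2, -1, -3/4, 0, 1/5, sqrt(5), E, E, E, pi, 4, sqrt(19), sqrt(19), 7]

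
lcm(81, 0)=0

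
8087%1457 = 802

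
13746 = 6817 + 6929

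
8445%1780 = 1325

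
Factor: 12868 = 2^2*3217^1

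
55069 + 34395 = 89464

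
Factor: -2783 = -1*11^2*23^1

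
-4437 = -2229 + -2208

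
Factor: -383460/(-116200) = 2^(-1)*3^1*5^(-1)*11^1 = 33/10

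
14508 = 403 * 36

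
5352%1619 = 495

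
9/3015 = 1/335 ≈ 0.00299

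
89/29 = 3 + 2/29 ≈ 3.07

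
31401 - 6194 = 25207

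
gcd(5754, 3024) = 42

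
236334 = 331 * 714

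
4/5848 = 1/1462≈0.000684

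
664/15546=332/7773 ≈ 0.0427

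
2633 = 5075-2442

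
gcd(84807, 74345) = 1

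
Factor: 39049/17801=7^(-1)*17^1*2297^1*2543^(-1)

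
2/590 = 1/295 ≈ 0.00339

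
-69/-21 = 23/7 ≈ 3.29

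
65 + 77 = 142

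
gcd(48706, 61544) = 98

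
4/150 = 2/75 ≈ 0.0267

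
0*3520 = 0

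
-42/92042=-21/46021 ≈ -0.000456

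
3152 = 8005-4853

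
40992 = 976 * 42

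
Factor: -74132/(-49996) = 29^(-1)*43^1 = 43/29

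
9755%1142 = 619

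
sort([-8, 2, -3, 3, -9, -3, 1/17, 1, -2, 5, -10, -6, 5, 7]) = [-10, -9, -8, -6, -3, -3, -2, 1/17, 1, 2, 3, 5, 5, 7]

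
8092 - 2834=5258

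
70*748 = 52360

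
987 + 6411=7398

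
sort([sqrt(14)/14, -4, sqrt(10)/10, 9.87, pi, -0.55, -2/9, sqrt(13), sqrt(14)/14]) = [-4, -0.55, -2/9, sqrt(14)/14, sqrt(14)/14, sqrt(10)/10, pi, sqrt(13), 9.87]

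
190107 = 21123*9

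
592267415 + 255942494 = 848209909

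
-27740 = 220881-248621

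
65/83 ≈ 0.783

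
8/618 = 4/309 ≈ 0.0129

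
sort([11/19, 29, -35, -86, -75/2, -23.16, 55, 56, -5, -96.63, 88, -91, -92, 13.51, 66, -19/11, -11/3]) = [-96.63, -92, -91, -86, -75/2, -35, -23.16, -5, -11/3, -19/11, 11/19, 13.51, 29, 55, 56, 66, 88]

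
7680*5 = 38400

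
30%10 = 0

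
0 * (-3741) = 0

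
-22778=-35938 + 13160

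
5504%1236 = 560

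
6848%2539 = 1770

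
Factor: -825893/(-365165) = 5^(-1)*109^1*199^(-1)*367^(-1)*7577^1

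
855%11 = 8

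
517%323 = 194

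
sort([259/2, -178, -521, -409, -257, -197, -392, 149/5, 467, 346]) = [-521, -409, -392, -257, -197, -178, 149/5, 259/2, 346, 467]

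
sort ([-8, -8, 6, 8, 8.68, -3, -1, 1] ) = [-8, -8, -3, -1, 1, 6, 8, 8.68] 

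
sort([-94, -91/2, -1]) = [-94, -91/2, -1]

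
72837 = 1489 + 71348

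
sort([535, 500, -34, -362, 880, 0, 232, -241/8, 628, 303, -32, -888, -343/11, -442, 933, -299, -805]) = [-888, -805, -442, -362, -299, -34, -32, -343/11, -241/8, 0, 232, 303, 500, 535, 628, 880, 933]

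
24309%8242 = 7825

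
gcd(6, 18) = 6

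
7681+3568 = 11249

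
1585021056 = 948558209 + 636462847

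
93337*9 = 840033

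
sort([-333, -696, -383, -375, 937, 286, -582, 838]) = [-696, -582, -383, -375, -333, 286, 838, 937]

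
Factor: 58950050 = 2^1*5^2*17^1*223^1*311^1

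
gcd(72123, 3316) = 829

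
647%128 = 7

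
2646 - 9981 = -7335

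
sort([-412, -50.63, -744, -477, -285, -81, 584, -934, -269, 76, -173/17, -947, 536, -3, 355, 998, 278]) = [-947, -934, -744, -477, -412, -285, -269, -81, -50.63, -173/17, -3, 76, 278, 355, 536, 584, 998]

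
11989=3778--8211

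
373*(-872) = -325256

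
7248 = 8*906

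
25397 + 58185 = 83582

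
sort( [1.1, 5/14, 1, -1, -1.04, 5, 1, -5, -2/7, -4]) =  [-5, -4, -1.04, -1, -2/7, 5/14, 1, 1, 1.1, 5]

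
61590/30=2053=2053.00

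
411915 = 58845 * 7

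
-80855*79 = -6387545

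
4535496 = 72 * 62993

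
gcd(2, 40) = 2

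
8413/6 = 1402+1/6 ≈ 1402.17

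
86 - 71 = 15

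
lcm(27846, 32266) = 2032758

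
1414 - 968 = 446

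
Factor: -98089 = -1 * 47^1 * 2087^1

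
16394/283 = 57+263/283 ≈ 57.93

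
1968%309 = 114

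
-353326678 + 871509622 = 518182944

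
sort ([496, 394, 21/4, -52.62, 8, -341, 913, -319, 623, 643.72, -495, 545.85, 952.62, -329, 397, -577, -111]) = [-577, -495, -341, -329, -319, -111, -52.62, 21/4, 8, 394, 397, 496, 545.85, 623, 643.72, 913, 952.62]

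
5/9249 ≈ 0.000541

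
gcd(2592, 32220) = 36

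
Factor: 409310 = 2^1*5^1*11^1*61^2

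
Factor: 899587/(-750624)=-1*2^(-5)*3^(-1)*7^(-1)*13^2*1117^(-1)*5323^1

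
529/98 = 5 + 39/98≈5.40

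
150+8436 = 8586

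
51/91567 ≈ 0.000557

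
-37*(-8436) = 312132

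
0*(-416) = 0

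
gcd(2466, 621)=9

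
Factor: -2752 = -1 * 2^6 * 43^1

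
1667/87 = 19 + 14/87≈19.16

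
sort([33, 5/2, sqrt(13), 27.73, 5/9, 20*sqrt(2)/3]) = [5/9, 5/2, sqrt(13), 20*sqrt(2)/3, 27.73, 33]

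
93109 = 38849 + 54260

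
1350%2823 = 1350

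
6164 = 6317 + -153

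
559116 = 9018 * 62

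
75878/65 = 1167 + 23/65≈1167.35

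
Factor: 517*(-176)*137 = -1*2^4*11^2*47^1*137^1 = -12465904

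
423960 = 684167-260207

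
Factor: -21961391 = -1*277^1*79283^1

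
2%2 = 0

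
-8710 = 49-8759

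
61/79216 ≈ 0.000770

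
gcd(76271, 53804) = 1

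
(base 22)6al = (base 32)329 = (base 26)4gp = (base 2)110001001001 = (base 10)3145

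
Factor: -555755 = -1 * 5^1 * 41^1 * 2711^1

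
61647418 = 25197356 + 36450062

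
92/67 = 1 + 25/67 ≈ 1.37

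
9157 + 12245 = 21402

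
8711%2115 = 251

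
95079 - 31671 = 63408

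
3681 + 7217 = 10898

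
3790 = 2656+1134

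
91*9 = 819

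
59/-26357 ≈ -0.00224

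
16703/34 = 491 + 9/34 ≈ 491.26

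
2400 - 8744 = -6344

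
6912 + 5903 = 12815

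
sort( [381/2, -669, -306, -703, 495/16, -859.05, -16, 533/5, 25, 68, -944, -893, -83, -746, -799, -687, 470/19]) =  [-944, -893, -859.05, -799, -746, -703, -687, -669, -306, -83, -16, 470/19, 25, 495/16, 68, 533/5, 381/2]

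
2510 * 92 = 230920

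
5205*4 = 20820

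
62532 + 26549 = 89081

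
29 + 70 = 99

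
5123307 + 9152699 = 14276006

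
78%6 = 0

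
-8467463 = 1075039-9542502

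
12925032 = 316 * 40902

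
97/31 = 3 + 4/31 ≈ 3.13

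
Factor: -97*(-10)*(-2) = -1*2^2*5^1*97^1 = -1940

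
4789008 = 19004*252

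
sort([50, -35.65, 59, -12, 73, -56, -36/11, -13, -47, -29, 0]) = [-56, -47, -35.65, -29, -13, -12, -36/11, 0, 50, 59, 73]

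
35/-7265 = -7/1453 ≈ -0.00482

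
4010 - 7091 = -3081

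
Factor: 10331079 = 3^1*11^1*19^1*16477^1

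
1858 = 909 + 949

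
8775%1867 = 1307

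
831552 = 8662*96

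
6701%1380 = 1181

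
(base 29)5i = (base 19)8b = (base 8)243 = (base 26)67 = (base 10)163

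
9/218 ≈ 0.0413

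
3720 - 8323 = -4603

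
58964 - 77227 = -18263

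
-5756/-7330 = 2878/3665≈0.785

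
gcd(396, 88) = 44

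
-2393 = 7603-9996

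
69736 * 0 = 0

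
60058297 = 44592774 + 15465523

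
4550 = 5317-767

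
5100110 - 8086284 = -2986174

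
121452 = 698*174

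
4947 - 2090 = 2857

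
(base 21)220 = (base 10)924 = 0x39c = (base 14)4a0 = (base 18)2f6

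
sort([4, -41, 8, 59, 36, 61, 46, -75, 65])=[-75, -41, 4, 8, 36, 46, 59, 61, 65]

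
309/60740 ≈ 0.00509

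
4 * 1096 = 4384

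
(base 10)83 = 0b1010011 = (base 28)2r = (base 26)35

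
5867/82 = 71+45/82 ≈ 71.55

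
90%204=90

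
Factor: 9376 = 2^5*293^1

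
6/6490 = 3/3245 ≈ 0.000924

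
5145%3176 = 1969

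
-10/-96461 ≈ 0.000104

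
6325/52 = 121 + 33/52 ≈ 121.63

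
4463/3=1487 + 2/3 ≈ 1487.67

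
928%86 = 68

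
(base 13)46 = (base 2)111010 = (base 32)1q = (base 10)58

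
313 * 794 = 248522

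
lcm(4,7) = 28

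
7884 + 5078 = 12962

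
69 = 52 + 17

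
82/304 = 41/152 ≈ 0.270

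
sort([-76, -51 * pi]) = [-51 * pi, -76]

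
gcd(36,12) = 12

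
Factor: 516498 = 2^1*3^1*86083^1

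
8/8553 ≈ 0.000935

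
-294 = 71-365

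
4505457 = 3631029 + 874428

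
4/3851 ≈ 0.00104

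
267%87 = 6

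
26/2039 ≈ 0.0128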